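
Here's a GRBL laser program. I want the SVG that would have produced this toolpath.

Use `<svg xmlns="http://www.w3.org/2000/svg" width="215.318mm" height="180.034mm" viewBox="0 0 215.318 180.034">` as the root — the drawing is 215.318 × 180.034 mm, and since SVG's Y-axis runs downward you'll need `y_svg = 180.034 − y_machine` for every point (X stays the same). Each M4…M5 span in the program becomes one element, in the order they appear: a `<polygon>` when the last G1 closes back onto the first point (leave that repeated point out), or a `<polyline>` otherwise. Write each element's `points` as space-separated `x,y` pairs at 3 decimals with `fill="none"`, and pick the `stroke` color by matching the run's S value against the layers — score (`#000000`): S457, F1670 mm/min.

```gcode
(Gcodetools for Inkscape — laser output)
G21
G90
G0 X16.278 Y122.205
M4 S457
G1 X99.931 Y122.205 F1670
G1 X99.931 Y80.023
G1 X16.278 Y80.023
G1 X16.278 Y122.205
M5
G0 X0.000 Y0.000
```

Machine Y-up, SVG Y-down with viewBox height 180.034, so y_svg = 180.034 − y_machine; X carries over. Every run uses S457, so all elements get stroke `#000000` (score).

Run 1: The run returns to its start, so emit a `<polygon>` with points (Y-flipped): 16.278,57.829 99.931,57.829 99.931,100.011 16.278,100.011.

<svg xmlns="http://www.w3.org/2000/svg" width="215.318mm" height="180.034mm" viewBox="0 0 215.318 180.034">
  <polygon points="16.278,57.829 99.931,57.829 99.931,100.011 16.278,100.011" fill="none" stroke="#000000"/>
</svg>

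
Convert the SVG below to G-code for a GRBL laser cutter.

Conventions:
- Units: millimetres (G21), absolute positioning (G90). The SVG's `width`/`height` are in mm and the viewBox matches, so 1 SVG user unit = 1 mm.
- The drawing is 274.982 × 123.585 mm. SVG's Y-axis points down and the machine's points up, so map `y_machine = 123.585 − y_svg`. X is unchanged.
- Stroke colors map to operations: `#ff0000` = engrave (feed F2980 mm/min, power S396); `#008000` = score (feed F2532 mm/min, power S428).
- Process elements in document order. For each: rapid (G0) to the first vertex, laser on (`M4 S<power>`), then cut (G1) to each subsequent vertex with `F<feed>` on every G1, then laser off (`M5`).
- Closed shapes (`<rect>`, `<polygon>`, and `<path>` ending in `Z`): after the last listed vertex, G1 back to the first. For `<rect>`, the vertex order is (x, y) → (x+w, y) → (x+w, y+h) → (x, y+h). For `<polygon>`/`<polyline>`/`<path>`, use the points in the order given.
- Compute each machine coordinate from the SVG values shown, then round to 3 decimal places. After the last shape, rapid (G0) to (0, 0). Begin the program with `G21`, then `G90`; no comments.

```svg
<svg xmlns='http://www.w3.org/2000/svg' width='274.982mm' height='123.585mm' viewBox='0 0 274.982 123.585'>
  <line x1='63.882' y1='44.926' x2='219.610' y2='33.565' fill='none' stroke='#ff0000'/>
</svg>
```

Since the viewBox matches the mm dimensions, user units are millimetres directly. The only transform is the Y-flip y_m = 123.585 − y_svg.

Shape 1 is a line segment drawn with `<line>`. Its stroke #ff0000 means engrave at S396, F2980. After flipping Y the toolpath is (63.882,78.659) → (219.610,90.020).

G21
G90
G0 X63.882 Y78.659
M4 S396
G1 X219.610 Y90.020 F2980
M5
G0 X0.000 Y0.000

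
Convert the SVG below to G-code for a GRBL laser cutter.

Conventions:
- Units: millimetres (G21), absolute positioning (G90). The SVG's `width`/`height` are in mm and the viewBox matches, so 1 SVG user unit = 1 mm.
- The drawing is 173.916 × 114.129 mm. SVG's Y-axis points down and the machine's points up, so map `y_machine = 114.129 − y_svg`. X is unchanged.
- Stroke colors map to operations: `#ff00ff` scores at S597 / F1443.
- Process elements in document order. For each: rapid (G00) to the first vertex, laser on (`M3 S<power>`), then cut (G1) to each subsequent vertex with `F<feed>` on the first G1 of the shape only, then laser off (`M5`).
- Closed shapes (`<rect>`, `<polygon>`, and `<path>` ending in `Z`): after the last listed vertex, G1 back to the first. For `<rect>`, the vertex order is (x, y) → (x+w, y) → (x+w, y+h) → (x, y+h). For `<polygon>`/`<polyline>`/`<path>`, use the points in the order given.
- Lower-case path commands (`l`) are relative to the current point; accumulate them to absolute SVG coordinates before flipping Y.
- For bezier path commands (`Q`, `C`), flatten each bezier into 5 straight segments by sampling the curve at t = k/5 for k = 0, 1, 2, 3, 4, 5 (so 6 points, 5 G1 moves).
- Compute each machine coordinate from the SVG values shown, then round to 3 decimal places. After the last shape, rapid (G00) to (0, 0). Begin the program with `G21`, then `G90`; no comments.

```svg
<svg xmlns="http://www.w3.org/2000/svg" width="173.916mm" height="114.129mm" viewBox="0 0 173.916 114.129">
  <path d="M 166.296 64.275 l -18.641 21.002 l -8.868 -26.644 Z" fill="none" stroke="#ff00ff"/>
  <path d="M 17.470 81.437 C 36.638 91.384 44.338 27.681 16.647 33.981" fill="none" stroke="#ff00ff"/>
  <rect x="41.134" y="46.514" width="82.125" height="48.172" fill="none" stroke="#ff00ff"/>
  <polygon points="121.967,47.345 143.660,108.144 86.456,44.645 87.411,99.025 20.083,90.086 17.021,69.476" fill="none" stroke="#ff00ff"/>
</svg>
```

1 u = 1 mm; y_m = 114.129 − y.

[1] `<path>` regular polygon, #ff00ff→score S597 F1443: (166.296,49.854) → (147.655,28.852) → (138.787,55.496) → (166.296,49.854) (closed)

[2] `<path>` cubic bezier, #ff00ff→score S597 F1443: (17.470,32.692) → (27.403,34.413) → (33.436,46.914) → (34.420,63.300) → (29.206,76.677) → (16.647,80.148)

[3] `<rect>` rectangle, #ff00ff→score S597 F1443: (41.134,67.615) → (123.259,67.615) → (123.259,19.443) → (41.134,19.443) → (41.134,67.615) (closed)

[4] `<polygon>` closed polygon, #ff00ff→score S597 F1443: (121.967,66.784) → (143.660,5.985) → (86.456,69.484) → (87.411,15.104) → (20.083,24.043) → (17.021,44.653) → (121.967,66.784) (closed)

G21
G90
G00 X166.296 Y49.854
M3 S597
G1 X147.655 Y28.852 F1443
G1 X138.787 Y55.496
G1 X166.296 Y49.854
M5
G00 X17.470 Y32.692
M3 S597
G1 X27.403 Y34.413 F1443
G1 X33.436 Y46.914
G1 X34.420 Y63.300
G1 X29.206 Y76.677
G1 X16.647 Y80.148
M5
G00 X41.134 Y67.615
M3 S597
G1 X123.259 Y67.615 F1443
G1 X123.259 Y19.443
G1 X41.134 Y19.443
G1 X41.134 Y67.615
M5
G00 X121.967 Y66.784
M3 S597
G1 X143.660 Y5.985 F1443
G1 X86.456 Y69.484
G1 X87.411 Y15.104
G1 X20.083 Y24.043
G1 X17.021 Y44.653
G1 X121.967 Y66.784
M5
G00 X0.000 Y0.000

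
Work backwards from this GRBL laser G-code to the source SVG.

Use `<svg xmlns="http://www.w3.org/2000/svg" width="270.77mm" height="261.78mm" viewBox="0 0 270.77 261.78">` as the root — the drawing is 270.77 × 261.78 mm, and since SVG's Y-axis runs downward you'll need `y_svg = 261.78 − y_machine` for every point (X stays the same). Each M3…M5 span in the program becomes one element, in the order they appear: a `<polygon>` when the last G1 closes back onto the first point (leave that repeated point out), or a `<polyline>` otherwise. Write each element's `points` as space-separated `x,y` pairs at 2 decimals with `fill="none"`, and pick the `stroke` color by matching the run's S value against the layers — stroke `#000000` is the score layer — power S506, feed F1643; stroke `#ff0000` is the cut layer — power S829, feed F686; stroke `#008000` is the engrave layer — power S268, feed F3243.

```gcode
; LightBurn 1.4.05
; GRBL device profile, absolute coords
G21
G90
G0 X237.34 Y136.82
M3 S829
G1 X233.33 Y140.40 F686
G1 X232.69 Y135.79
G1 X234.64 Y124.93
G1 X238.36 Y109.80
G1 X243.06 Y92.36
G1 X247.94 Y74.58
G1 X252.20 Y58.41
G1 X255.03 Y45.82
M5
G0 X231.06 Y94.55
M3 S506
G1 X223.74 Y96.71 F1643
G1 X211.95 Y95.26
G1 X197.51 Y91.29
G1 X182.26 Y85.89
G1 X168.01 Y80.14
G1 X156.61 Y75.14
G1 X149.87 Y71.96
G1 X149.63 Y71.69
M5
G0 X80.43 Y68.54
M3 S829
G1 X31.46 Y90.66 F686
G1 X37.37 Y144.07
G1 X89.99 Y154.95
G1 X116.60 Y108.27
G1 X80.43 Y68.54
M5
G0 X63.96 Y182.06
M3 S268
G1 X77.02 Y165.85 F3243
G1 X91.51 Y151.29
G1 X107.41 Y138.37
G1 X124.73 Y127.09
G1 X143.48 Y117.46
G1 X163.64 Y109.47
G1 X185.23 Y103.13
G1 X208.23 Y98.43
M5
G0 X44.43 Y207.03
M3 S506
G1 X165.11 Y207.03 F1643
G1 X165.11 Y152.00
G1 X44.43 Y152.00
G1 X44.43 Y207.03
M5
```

Each laser-on run becomes one SVG element. Flip Y back into SVG space with y_svg = 261.78 − y_machine.

Run 1: the run's S829 means `#ff0000` (cut). The run is open, so emit a `<polyline>` with points (Y-flipped): 237.34,124.96 233.33,121.38 232.69,125.99 234.64,136.85 238.36,151.98 243.06,169.42 247.94,187.20 252.20,203.37 255.03,215.96.

Run 2: S506 ⇒ score layer `#000000`. The run is open, so emit a `<polyline>` with points (Y-flipped): 231.06,167.23 223.74,165.07 211.95,166.52 197.51,170.49 182.26,175.89 168.01,181.64 156.61,186.64 149.87,189.82 149.63,190.09.

Run 3: S829 ⇒ cut layer `#ff0000`. The run returns to its start, so emit a `<polygon>` with points (Y-flipped): 80.43,193.24 31.46,171.12 37.37,117.71 89.99,106.83 116.60,153.51.

Run 4: power S268 maps to stroke `#008000` (engrave). The run is open, so emit a `<polyline>` with points (Y-flipped): 63.96,79.72 77.02,95.93 91.51,110.49 107.41,123.41 124.73,134.69 143.48,144.32 163.64,152.31 185.23,158.65 208.23,163.35.

Run 5: the run's S506 means `#000000` (score). The run returns to its start, so emit a `<polygon>` with points (Y-flipped): 44.43,54.75 165.11,54.75 165.11,109.78 44.43,109.78.

<svg xmlns="http://www.w3.org/2000/svg" width="270.77mm" height="261.78mm" viewBox="0 0 270.77 261.78">
  <polyline points="237.34,124.96 233.33,121.38 232.69,125.99 234.64,136.85 238.36,151.98 243.06,169.42 247.94,187.20 252.20,203.37 255.03,215.96" fill="none" stroke="#ff0000"/>
  <polyline points="231.06,167.23 223.74,165.07 211.95,166.52 197.51,170.49 182.26,175.89 168.01,181.64 156.61,186.64 149.87,189.82 149.63,190.09" fill="none" stroke="#000000"/>
  <polygon points="80.43,193.24 31.46,171.12 37.37,117.71 89.99,106.83 116.60,153.51" fill="none" stroke="#ff0000"/>
  <polyline points="63.96,79.72 77.02,95.93 91.51,110.49 107.41,123.41 124.73,134.69 143.48,144.32 163.64,152.31 185.23,158.65 208.23,163.35" fill="none" stroke="#008000"/>
  <polygon points="44.43,54.75 165.11,54.75 165.11,109.78 44.43,109.78" fill="none" stroke="#000000"/>
</svg>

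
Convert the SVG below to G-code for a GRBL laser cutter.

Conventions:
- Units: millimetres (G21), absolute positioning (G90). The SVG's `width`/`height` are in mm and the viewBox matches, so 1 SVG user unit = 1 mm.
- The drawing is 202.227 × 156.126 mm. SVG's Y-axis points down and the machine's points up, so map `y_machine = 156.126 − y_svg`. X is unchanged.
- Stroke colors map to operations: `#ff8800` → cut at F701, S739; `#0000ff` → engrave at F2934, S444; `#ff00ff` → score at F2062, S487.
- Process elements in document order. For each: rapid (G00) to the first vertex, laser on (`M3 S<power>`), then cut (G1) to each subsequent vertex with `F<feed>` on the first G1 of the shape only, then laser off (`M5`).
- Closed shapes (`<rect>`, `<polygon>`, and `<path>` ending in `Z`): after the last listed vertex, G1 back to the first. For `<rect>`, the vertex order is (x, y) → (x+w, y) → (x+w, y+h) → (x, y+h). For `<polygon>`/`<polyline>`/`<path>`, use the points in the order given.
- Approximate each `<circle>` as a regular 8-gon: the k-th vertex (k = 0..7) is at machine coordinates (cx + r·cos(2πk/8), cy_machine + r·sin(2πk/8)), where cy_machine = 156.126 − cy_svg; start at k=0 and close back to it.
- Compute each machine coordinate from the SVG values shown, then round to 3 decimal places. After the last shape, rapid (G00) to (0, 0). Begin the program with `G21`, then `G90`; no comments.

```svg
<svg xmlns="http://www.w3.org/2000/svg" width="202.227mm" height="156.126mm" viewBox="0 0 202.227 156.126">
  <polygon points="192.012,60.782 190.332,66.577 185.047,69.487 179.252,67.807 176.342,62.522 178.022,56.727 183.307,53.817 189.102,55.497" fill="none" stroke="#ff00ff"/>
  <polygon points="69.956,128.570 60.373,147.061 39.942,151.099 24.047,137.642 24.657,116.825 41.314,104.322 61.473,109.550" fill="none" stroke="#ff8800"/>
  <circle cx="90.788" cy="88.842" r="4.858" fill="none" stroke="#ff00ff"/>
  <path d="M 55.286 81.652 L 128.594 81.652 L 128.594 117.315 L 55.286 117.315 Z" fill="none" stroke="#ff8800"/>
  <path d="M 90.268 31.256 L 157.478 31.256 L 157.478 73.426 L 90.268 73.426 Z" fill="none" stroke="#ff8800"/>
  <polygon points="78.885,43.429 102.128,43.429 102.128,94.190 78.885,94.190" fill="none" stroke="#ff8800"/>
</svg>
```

viewBox `0 0 202.227 156.126` with mm width/height → 1 unit = 1 mm. Flip: y_m = 156.126 − y_svg.

**Shape 1** — `<polygon>` regular polygon, stroke `#ff00ff` → score (S487, F2062). Machine vertices: (192.012,95.344) → (190.332,89.549) → (185.047,86.639) → (179.252,88.319) → (176.342,93.604) → (178.022,99.399) → (183.307,102.309) → (189.102,100.629) → (192.012,95.344). Closed: final G1 returns to the first vertex.

**Shape 2** — `<polygon>` regular polygon, stroke `#ff8800` → cut (S739, F701). Machine vertices: (69.956,27.556) → (60.373,9.065) → (39.942,5.027) → (24.047,18.484) → (24.657,39.301) → (41.314,51.804) → (61.473,46.576) → (69.956,27.556). Closed: final G1 returns to the first vertex.

**Shape 3** — `<circle>` circle, stroke `#ff00ff` → score (S487, F2062). Machine vertices: (95.646,67.284) → (94.223,70.719) → (90.788,72.142) → (87.353,70.719) → (85.930,67.284) → (87.353,63.849) → (90.788,62.426) → (94.223,63.849) → (95.646,67.284). Closed: final G1 returns to the first vertex.

**Shape 4** — `<path>` rectangle, stroke `#ff8800` → cut (S739, F701). Machine vertices: (55.286,74.474) → (128.594,74.474) → (128.594,38.811) → (55.286,38.811) → (55.286,74.474). Closed: final G1 returns to the first vertex.

**Shape 5** — `<path>` rectangle, stroke `#ff8800` → cut (S739, F701). Machine vertices: (90.268,124.870) → (157.478,124.870) → (157.478,82.700) → (90.268,82.700) → (90.268,124.870). Closed: final G1 returns to the first vertex.

**Shape 6** — `<polygon>` rectangle, stroke `#ff8800` → cut (S739, F701). Machine vertices: (78.885,112.697) → (102.128,112.697) → (102.128,61.936) → (78.885,61.936) → (78.885,112.697). Closed: final G1 returns to the first vertex.

G21
G90
G00 X192.012 Y95.344
M3 S487
G1 X190.332 Y89.549 F2062
G1 X185.047 Y86.639
G1 X179.252 Y88.319
G1 X176.342 Y93.604
G1 X178.022 Y99.399
G1 X183.307 Y102.309
G1 X189.102 Y100.629
G1 X192.012 Y95.344
M5
G00 X69.956 Y27.556
M3 S739
G1 X60.373 Y9.065 F701
G1 X39.942 Y5.027
G1 X24.047 Y18.484
G1 X24.657 Y39.301
G1 X41.314 Y51.804
G1 X61.473 Y46.576
G1 X69.956 Y27.556
M5
G00 X95.646 Y67.284
M3 S487
G1 X94.223 Y70.719 F2062
G1 X90.788 Y72.142
G1 X87.353 Y70.719
G1 X85.930 Y67.284
G1 X87.353 Y63.849
G1 X90.788 Y62.426
G1 X94.223 Y63.849
G1 X95.646 Y67.284
M5
G00 X55.286 Y74.474
M3 S739
G1 X128.594 Y74.474 F701
G1 X128.594 Y38.811
G1 X55.286 Y38.811
G1 X55.286 Y74.474
M5
G00 X90.268 Y124.870
M3 S739
G1 X157.478 Y124.870 F701
G1 X157.478 Y82.700
G1 X90.268 Y82.700
G1 X90.268 Y124.870
M5
G00 X78.885 Y112.697
M3 S739
G1 X102.128 Y112.697 F701
G1 X102.128 Y61.936
G1 X78.885 Y61.936
G1 X78.885 Y112.697
M5
G00 X0.000 Y0.000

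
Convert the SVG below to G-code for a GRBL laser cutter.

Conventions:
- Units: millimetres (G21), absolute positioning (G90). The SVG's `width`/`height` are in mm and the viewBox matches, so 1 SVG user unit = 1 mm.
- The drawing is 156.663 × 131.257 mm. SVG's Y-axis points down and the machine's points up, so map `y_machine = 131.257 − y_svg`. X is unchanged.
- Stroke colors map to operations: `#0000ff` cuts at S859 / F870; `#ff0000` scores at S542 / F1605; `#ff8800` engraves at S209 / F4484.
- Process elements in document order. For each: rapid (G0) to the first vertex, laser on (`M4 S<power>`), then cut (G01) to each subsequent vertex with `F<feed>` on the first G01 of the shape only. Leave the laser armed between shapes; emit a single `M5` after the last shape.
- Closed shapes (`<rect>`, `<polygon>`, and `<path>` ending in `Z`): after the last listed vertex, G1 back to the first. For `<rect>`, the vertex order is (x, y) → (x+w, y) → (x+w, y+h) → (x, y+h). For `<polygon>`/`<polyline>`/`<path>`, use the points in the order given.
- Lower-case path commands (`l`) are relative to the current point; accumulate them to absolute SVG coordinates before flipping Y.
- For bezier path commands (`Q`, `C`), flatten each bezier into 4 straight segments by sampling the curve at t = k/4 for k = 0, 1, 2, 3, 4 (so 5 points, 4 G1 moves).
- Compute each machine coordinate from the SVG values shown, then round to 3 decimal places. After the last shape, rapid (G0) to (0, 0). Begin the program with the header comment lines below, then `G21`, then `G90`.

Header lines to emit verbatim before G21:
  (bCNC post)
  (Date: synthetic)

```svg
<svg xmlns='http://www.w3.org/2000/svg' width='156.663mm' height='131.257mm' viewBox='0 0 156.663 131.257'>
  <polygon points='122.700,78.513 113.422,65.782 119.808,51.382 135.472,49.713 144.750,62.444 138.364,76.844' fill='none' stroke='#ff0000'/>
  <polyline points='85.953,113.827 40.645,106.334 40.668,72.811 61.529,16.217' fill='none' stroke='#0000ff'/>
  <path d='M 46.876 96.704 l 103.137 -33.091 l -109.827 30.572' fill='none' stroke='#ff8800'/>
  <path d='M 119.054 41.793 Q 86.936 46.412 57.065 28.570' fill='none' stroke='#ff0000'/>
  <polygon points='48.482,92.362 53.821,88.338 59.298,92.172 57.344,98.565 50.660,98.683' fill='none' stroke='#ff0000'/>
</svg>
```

(bCNC post)
(Date: synthetic)
G21
G90
G0 X122.700 Y52.744
M4 S542
G01 X113.422 Y65.475 F1605
G01 X119.808 Y79.875
G01 X135.472 Y81.544
G01 X144.750 Y68.813
G01 X138.364 Y54.413
G01 X122.700 Y52.744
G0 X85.953 Y17.430
M4 S859
G01 X40.645 Y24.923 F870
G01 X40.668 Y58.446
G01 X61.529 Y115.040
G0 X46.876 Y34.553
M4 S209
G01 X150.013 Y67.644 F4484
G01 X40.186 Y37.072
G0 X119.054 Y89.464
M4 S542
G01 X103.135 Y88.558 F1605
G01 X87.498 Y90.460
G01 X72.141 Y95.170
G01 X57.065 Y102.687
G0 X48.482 Y38.895
M4 S542
G01 X53.821 Y42.919 F1605
G01 X59.298 Y39.085
G01 X57.344 Y32.692
G01 X50.660 Y32.574
G01 X48.482 Y38.895
M5
G0 X0.000 Y0.000

1 u = 1 mm; y_m = 131.257 − y.

[1] `<polygon>` regular polygon, #ff0000→score S542 F1605: (122.700,52.744) → (113.422,65.475) → (119.808,79.875) → (135.472,81.544) → (144.750,68.813) → (138.364,54.413) → (122.700,52.744) (closed)

[2] `<polyline>` open polyline, #0000ff→cut S859 F870: (85.953,17.430) → (40.645,24.923) → (40.668,58.446) → (61.529,115.040)

[3] `<path>` open polyline, #ff8800→engrave S209 F4484: (46.876,34.553) → (150.013,67.644) → (40.186,37.072)

[4] `<path>` quadratic bezier, #ff0000→score S542 F1605: (119.054,89.464) → (103.135,88.558) → (87.498,90.460) → (72.141,95.170) → (57.065,102.687)

[5] `<polygon>` regular polygon, #ff0000→score S542 F1605: (48.482,38.895) → (53.821,42.919) → (59.298,39.085) → (57.344,32.692) → (50.660,32.574) → (48.482,38.895) (closed)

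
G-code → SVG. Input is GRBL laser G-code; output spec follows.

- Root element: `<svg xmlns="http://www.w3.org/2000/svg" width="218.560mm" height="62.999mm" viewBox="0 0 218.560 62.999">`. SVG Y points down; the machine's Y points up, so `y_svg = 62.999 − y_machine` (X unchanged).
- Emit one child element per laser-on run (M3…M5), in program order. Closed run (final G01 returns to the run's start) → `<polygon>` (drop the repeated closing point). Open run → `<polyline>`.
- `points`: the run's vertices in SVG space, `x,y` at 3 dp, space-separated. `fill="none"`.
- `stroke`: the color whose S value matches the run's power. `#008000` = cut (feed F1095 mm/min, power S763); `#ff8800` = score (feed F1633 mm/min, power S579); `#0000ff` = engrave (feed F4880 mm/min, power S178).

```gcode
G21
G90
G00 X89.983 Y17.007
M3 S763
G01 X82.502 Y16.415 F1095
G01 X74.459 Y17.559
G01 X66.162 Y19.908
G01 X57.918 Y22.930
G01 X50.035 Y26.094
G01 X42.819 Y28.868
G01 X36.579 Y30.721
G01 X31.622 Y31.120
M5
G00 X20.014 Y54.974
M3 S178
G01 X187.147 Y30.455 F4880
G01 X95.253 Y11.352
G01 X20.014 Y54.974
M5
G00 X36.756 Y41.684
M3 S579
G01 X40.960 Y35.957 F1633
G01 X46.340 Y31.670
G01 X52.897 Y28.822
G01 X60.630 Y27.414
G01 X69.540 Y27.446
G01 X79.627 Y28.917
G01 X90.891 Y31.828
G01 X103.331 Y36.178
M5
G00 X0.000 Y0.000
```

<svg xmlns="http://www.w3.org/2000/svg" width="218.560mm" height="62.999mm" viewBox="0 0 218.560 62.999">
  <polyline points="89.983,45.992 82.502,46.584 74.459,45.440 66.162,43.091 57.918,40.069 50.035,36.905 42.819,34.131 36.579,32.278 31.622,31.879" fill="none" stroke="#008000"/>
  <polygon points="20.014,8.025 187.147,32.544 95.253,51.647" fill="none" stroke="#0000ff"/>
  <polyline points="36.756,21.315 40.960,27.042 46.340,31.329 52.897,34.177 60.630,35.585 69.540,35.553 79.627,34.082 90.891,31.171 103.331,26.821" fill="none" stroke="#ff8800"/>
</svg>

y_svg = 62.999 − y_m.

[1] S763→`#008000` (cut); open run; points: 89.983,45.992 82.502,46.584 74.459,45.440 66.162,43.091 57.918,40.069 50.035,36.905 42.819,34.131 36.579,32.278 31.622,31.879

[2] S178→`#0000ff` (engrave); closed run; points: 20.014,8.025 187.147,32.544 95.253,51.647

[3] S579→`#ff8800` (score); open run; points: 36.756,21.315 40.960,27.042 46.340,31.329 52.897,34.177 60.630,35.585 69.540,35.553 79.627,34.082 90.891,31.171 103.331,26.821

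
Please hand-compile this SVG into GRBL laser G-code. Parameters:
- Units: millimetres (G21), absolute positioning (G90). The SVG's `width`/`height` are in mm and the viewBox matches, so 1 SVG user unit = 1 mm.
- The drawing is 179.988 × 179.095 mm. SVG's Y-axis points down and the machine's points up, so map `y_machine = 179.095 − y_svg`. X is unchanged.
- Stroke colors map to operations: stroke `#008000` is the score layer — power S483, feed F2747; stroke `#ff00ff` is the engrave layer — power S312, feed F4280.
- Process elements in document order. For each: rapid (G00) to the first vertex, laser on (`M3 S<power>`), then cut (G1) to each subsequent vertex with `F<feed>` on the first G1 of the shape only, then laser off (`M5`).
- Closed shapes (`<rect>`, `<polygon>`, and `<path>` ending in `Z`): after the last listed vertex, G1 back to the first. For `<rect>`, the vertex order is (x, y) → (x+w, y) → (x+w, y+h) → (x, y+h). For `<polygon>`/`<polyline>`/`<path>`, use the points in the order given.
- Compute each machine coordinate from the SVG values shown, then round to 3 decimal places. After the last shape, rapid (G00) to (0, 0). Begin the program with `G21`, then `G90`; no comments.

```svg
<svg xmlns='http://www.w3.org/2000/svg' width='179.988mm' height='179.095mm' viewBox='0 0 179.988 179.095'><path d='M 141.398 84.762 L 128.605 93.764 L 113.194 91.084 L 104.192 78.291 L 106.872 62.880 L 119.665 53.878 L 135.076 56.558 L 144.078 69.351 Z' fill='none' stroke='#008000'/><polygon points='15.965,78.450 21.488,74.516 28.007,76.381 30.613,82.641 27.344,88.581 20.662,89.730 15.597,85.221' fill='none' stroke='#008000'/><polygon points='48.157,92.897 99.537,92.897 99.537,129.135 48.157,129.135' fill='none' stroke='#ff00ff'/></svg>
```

Since the viewBox matches the mm dimensions, user units are millimetres directly. The only transform is the Y-flip y_m = 179.095 − y_svg.

Shape 1 is a regular polygon drawn with `<path>`. Its stroke #008000 means score at S483, F2747. After flipping Y the toolpath is (141.398,94.333) → (128.605,85.331) → (113.194,88.011) → (104.192,100.804) → (106.872,116.215) → (119.665,125.217) → (135.076,122.537) → (144.078,109.744) → (141.398,94.333), returning to the start.

Shape 2 is a regular polygon drawn with `<polygon>`. Its stroke #008000 means score at S483, F2747. After flipping Y the toolpath is (15.965,100.645) → (21.488,104.579) → (28.007,102.714) → (30.613,96.454) → (27.344,90.514) → (20.662,89.365) → (15.597,93.874) → (15.965,100.645), returning to the start.

Shape 3 is a rectangle drawn with `<polygon>`. Its stroke #ff00ff means engrave at S312, F4280. After flipping Y the toolpath is (48.157,86.198) → (99.537,86.198) → (99.537,49.960) → (48.157,49.960) → (48.157,86.198), returning to the start.

G21
G90
G00 X141.398 Y94.333
M3 S483
G1 X128.605 Y85.331 F2747
G1 X113.194 Y88.011
G1 X104.192 Y100.804
G1 X106.872 Y116.215
G1 X119.665 Y125.217
G1 X135.076 Y122.537
G1 X144.078 Y109.744
G1 X141.398 Y94.333
M5
G00 X15.965 Y100.645
M3 S483
G1 X21.488 Y104.579 F2747
G1 X28.007 Y102.714
G1 X30.613 Y96.454
G1 X27.344 Y90.514
G1 X20.662 Y89.365
G1 X15.597 Y93.874
G1 X15.965 Y100.645
M5
G00 X48.157 Y86.198
M3 S312
G1 X99.537 Y86.198 F4280
G1 X99.537 Y49.960
G1 X48.157 Y49.960
G1 X48.157 Y86.198
M5
G00 X0.000 Y0.000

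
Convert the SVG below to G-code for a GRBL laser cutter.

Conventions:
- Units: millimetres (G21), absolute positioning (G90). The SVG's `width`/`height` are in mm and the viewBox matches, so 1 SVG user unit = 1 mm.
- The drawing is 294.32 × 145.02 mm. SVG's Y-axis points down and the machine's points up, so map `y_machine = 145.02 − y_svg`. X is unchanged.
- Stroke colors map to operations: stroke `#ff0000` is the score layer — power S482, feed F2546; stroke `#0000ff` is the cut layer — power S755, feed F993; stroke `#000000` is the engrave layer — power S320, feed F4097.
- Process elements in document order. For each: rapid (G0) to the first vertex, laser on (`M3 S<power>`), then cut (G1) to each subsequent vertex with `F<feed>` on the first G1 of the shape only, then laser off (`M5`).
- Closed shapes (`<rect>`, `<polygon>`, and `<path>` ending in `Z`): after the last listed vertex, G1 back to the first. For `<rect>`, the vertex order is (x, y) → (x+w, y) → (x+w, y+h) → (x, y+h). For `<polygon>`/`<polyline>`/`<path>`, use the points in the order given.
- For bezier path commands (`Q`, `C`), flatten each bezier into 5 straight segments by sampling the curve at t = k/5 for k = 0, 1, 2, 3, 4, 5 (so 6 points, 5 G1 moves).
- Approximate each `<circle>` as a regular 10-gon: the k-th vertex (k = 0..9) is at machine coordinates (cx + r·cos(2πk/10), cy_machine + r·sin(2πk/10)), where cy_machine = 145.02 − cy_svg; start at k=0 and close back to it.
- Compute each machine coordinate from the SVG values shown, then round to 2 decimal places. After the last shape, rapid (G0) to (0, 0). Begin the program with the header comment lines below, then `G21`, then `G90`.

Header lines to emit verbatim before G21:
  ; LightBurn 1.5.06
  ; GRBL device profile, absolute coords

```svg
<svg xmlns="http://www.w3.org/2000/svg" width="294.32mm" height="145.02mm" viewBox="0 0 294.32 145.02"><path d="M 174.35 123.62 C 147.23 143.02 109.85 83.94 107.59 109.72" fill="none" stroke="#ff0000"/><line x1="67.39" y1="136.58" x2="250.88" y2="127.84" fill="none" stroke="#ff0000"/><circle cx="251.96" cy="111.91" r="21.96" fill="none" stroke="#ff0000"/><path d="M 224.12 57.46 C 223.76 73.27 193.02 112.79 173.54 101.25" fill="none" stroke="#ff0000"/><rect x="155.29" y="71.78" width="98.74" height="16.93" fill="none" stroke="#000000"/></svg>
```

; LightBurn 1.5.06
; GRBL device profile, absolute coords
G21
G90
G0 X174.35 Y21.40
M3 S482
G1 X157.21 Y17.87 F2546
G1 X139.79 Y25.34
G1 X124.26 Y35.96
G1 X112.80 Y41.89
G1 X107.59 Y35.30
M5
G0 X67.39 Y8.44
M3 S482
G1 X250.88 Y17.18 F2546
M5
G0 X273.92 Y33.11
M3 S482
G1 X269.73 Y46.02 F2546
G1 X258.75 Y54.00
G1 X245.17 Y54.00
G1 X234.19 Y46.02
G1 X230.00 Y33.11
G1 X234.19 Y20.20
G1 X245.17 Y12.22
G1 X258.75 Y12.22
G1 X269.73 Y20.20
G1 X273.92 Y33.11
M5
G0 X224.12 Y87.56
M3 S482
G1 X220.59 Y75.83 F2546
G1 X211.77 Y61.99
G1 X199.66 Y49.65
G1 X186.25 Y42.38
G1 X173.54 Y43.77
M5
G0 X155.29 Y73.24
M3 S320
G1 X254.03 Y73.24 F4097
G1 X254.03 Y56.31
G1 X155.29 Y56.31
G1 X155.29 Y73.24
M5
G0 X0.00 Y0.00

viewBox `0 0 294.32 145.02` with mm width/height → 1 unit = 1 mm. Flip: y_m = 145.02 − y_svg.

**Shape 1** — `<path>` cubic bezier, stroke `#ff0000` → score (S482, F2546). Control points (SVG): P0=(174.35,123.62), P1=(147.23,143.02), P2=(109.85,83.94), P3=(107.59,109.72); sampled at t=k/5. Machine vertices: (174.35,21.40) → (157.21,17.87) → (139.79,25.34) → (124.26,35.96) → (112.80,41.89) → (107.59,35.30). Open path.

**Shape 2** — `<line>` line segment, stroke `#ff0000` → score (S482, F2546). Machine vertices: (67.39,8.44) → (250.88,17.18). Open path.

**Shape 3** — `<circle>` circle, stroke `#ff0000` → score (S482, F2546). Machine vertices: (273.92,33.11) → (269.73,46.02) → (258.75,54.00) → (245.17,54.00) → (234.19,46.02) → (230.00,33.11) → (234.19,20.20) → (245.17,12.22) → (258.75,12.22) → (269.73,20.20) → (273.92,33.11). Closed: final G1 returns to the first vertex.

**Shape 4** — `<path>` cubic bezier, stroke `#ff0000` → score (S482, F2546). Control points (SVG): P0=(224.12,57.46), P1=(223.76,73.27), P2=(193.02,112.79), P3=(173.54,101.25); sampled at t=k/5. Machine vertices: (224.12,87.56) → (220.59,75.83) → (211.77,61.99) → (199.66,49.65) → (186.25,42.38) → (173.54,43.77). Open path.

**Shape 5** — `<rect>` rectangle, stroke `#000000` → engrave (S320, F4097). Machine vertices: (155.29,73.24) → (254.03,73.24) → (254.03,56.31) → (155.29,56.31) → (155.29,73.24). Closed: final G1 returns to the first vertex.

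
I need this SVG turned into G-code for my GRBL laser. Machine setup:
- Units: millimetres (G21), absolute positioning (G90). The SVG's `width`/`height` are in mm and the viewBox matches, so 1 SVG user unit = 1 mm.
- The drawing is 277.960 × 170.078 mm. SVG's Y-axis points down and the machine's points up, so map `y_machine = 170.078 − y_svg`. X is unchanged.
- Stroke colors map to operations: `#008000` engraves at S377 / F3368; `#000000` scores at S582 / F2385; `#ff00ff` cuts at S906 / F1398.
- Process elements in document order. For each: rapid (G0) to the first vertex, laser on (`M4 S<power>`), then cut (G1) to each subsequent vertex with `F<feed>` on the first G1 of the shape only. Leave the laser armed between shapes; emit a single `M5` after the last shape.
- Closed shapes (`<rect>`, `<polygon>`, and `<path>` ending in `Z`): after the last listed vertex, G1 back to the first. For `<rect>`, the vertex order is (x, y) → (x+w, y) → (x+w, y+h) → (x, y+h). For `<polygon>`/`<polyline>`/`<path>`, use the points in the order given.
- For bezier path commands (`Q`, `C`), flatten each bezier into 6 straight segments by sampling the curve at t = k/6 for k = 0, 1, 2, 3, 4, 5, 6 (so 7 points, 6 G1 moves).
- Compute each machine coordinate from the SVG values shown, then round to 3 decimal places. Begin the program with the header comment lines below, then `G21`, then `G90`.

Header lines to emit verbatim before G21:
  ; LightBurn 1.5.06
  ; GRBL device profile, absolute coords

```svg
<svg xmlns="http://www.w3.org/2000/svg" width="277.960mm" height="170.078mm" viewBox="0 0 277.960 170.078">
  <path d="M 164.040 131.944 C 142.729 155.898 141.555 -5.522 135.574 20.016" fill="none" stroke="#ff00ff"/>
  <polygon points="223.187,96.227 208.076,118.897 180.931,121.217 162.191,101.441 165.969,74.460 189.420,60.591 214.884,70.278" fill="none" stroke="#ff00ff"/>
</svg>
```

Since the viewBox matches the mm dimensions, user units are millimetres directly. The only transform is the Y-flip y_m = 170.078 − y_svg.

Shape 1 is a cubic bezier drawn with `<path>`. Its stroke #ff00ff means cut at S906, F1398. After flipping Y the toolpath is (164.040,38.134) → (154.947,39.881) → (148.517,62.181) → (144.058,94.692) → (140.877,127.071) → (138.279,148.975) → (135.574,150.062).

Shape 2 is a regular polygon drawn with `<polygon>`. Its stroke #ff00ff means cut at S906, F1398. After flipping Y the toolpath is (223.187,73.851) → (208.076,51.181) → (180.931,48.861) → (162.191,68.637) → (165.969,95.618) → (189.420,109.487) → (214.884,99.800) → (223.187,73.851), returning to the start.

; LightBurn 1.5.06
; GRBL device profile, absolute coords
G21
G90
G0 X164.040 Y38.134
M4 S906
G1 X154.947 Y39.881 F1398
G1 X148.517 Y62.181
G1 X144.058 Y94.692
G1 X140.877 Y127.071
G1 X138.279 Y148.975
G1 X135.574 Y150.062
G0 X223.187 Y73.851
M4 S906
G1 X208.076 Y51.181 F1398
G1 X180.931 Y48.861
G1 X162.191 Y68.637
G1 X165.969 Y95.618
G1 X189.420 Y109.487
G1 X214.884 Y99.800
G1 X223.187 Y73.851
M5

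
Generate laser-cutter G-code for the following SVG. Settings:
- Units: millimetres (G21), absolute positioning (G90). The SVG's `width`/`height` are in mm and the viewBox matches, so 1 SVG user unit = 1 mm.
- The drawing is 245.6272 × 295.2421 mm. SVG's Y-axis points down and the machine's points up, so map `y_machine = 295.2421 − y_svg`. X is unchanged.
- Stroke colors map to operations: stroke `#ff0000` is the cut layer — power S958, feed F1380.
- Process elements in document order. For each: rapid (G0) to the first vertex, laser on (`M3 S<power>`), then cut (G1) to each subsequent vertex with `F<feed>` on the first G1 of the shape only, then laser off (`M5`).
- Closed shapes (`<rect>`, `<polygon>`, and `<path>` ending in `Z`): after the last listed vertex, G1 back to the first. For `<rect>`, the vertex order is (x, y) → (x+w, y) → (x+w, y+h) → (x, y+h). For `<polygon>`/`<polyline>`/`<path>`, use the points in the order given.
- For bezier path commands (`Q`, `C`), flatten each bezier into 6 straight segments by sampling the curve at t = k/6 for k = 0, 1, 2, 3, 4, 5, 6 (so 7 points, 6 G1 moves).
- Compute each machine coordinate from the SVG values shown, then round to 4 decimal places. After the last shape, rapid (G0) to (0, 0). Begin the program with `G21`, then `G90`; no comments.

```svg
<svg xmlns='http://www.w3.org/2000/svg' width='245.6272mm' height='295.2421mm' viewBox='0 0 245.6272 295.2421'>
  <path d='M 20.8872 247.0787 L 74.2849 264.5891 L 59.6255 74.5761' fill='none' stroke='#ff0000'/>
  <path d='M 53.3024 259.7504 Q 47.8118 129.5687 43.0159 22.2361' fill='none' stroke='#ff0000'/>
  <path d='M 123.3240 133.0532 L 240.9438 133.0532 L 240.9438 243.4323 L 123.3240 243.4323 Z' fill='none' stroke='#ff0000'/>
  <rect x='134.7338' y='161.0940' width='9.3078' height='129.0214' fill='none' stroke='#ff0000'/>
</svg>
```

G21
G90
G0 X20.8872 Y48.1634
M3 S958
G1 X74.2849 Y30.6530 F1380
G1 X59.6255 Y220.6660
M5
G0 X53.3024 Y35.4917
M3 S958
G1 X51.4915 Y78.2509 F1380
G1 X49.7192 Y119.7407
G1 X47.9855 Y159.9611
G1 X46.2904 Y198.9121
G1 X44.6338 Y236.5938
G1 X43.0159 Y273.0060
M5
G0 X123.3240 Y162.1889
M3 S958
G1 X240.9438 Y162.1889 F1380
G1 X240.9438 Y51.8098
G1 X123.3240 Y51.8098
G1 X123.3240 Y162.1889
M5
G0 X134.7338 Y134.1481
M3 S958
G1 X144.0416 Y134.1481 F1380
G1 X144.0416 Y5.1267
G1 X134.7338 Y5.1267
G1 X134.7338 Y134.1481
M5
G0 X0.0000 Y0.0000

Since the viewBox matches the mm dimensions, user units are millimetres directly. The only transform is the Y-flip y_m = 295.2421 − y_svg.

Shape 1 is a open polyline drawn with `<path>`. Its stroke #ff0000 means cut at S958, F1380. After flipping Y the toolpath is (20.8872,48.1634) → (74.2849,30.6530) → (59.6255,220.6660).

Shape 2 is a quadratic bezier drawn with `<path>`. Its stroke #ff0000 means cut at S958, F1380. After flipping Y the toolpath is (53.3024,35.4917) → (51.4915,78.2509) → (49.7192,119.7407) → (47.9855,159.9611) → (46.2904,198.9121) → (44.6338,236.5938) → (43.0159,273.0060).

Shape 3 is a rectangle drawn with `<path>`. Its stroke #ff0000 means cut at S958, F1380. After flipping Y the toolpath is (123.3240,162.1889) → (240.9438,162.1889) → (240.9438,51.8098) → (123.3240,51.8098) → (123.3240,162.1889), returning to the start.

Shape 4 is a rectangle drawn with `<rect>`. Its stroke #ff0000 means cut at S958, F1380. After flipping Y the toolpath is (134.7338,134.1481) → (144.0416,134.1481) → (144.0416,5.1267) → (134.7338,5.1267) → (134.7338,134.1481), returning to the start.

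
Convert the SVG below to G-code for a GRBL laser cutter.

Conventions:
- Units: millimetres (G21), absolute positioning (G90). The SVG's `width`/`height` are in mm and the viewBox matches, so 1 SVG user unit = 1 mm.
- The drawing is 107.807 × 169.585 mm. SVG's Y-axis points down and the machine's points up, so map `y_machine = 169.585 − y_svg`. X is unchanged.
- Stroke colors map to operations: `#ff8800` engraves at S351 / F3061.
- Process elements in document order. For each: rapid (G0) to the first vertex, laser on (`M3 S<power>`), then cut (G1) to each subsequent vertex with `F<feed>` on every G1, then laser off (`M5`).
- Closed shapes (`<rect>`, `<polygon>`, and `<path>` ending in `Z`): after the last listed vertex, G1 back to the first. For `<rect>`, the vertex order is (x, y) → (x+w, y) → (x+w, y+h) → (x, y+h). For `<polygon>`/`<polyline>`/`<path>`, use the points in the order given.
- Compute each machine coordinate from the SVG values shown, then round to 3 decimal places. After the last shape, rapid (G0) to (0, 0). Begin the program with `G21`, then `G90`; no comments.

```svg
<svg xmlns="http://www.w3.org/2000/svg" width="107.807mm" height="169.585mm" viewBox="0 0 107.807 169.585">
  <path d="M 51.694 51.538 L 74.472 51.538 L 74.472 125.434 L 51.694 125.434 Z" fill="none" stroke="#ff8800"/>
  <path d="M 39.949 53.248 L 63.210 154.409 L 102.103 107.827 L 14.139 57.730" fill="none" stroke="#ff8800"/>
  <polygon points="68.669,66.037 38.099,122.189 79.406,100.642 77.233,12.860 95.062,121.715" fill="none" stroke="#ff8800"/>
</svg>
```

viewBox `0 0 107.807 169.585` with mm width/height → 1 unit = 1 mm. Flip: y_m = 169.585 − y_svg.

**Shape 1** — `<path>` rectangle, stroke `#ff8800` → engrave (S351, F3061). Machine vertices: (51.694,118.047) → (74.472,118.047) → (74.472,44.151) → (51.694,44.151) → (51.694,118.047). Closed: final G1 returns to the first vertex.

**Shape 2** — `<path>` open polyline, stroke `#ff8800` → engrave (S351, F3061). Machine vertices: (39.949,116.337) → (63.210,15.176) → (102.103,61.758) → (14.139,111.855). Open path.

**Shape 3** — `<polygon>` closed polygon, stroke `#ff8800` → engrave (S351, F3061). Machine vertices: (68.669,103.548) → (38.099,47.396) → (79.406,68.943) → (77.233,156.725) → (95.062,47.870) → (68.669,103.548). Closed: final G1 returns to the first vertex.

G21
G90
G0 X51.694 Y118.047
M3 S351
G1 X74.472 Y118.047 F3061
G1 X74.472 Y44.151 F3061
G1 X51.694 Y44.151 F3061
G1 X51.694 Y118.047 F3061
M5
G0 X39.949 Y116.337
M3 S351
G1 X63.210 Y15.176 F3061
G1 X102.103 Y61.758 F3061
G1 X14.139 Y111.855 F3061
M5
G0 X68.669 Y103.548
M3 S351
G1 X38.099 Y47.396 F3061
G1 X79.406 Y68.943 F3061
G1 X77.233 Y156.725 F3061
G1 X95.062 Y47.870 F3061
G1 X68.669 Y103.548 F3061
M5
G0 X0.000 Y0.000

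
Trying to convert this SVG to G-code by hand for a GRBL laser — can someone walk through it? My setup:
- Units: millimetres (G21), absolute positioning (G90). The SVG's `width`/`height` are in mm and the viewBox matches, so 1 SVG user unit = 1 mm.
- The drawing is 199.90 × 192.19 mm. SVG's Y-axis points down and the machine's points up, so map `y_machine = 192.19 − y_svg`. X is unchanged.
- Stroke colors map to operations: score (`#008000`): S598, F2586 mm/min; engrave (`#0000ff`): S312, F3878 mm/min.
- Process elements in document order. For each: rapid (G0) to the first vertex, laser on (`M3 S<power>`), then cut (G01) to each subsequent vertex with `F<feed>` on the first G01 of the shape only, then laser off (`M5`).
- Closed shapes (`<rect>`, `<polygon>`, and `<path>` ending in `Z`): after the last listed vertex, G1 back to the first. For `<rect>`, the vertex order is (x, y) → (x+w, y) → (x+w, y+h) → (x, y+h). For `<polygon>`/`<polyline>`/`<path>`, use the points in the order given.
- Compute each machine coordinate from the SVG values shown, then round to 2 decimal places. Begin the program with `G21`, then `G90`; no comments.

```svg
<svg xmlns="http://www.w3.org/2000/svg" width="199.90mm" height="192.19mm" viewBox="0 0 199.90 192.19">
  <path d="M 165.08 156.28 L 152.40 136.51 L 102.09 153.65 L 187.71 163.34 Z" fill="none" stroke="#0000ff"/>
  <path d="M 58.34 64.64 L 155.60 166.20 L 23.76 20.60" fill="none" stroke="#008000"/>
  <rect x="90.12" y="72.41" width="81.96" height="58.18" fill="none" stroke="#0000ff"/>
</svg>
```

Since the viewBox matches the mm dimensions, user units are millimetres directly. The only transform is the Y-flip y_m = 192.19 − y_svg.

Shape 1 is a closed polygon drawn with `<path>`. Its stroke #0000ff means engrave at S312, F3878. After flipping Y the toolpath is (165.08,35.91) → (152.40,55.68) → (102.09,38.54) → (187.71,28.85) → (165.08,35.91), returning to the start.

Shape 2 is a open polyline drawn with `<path>`. Its stroke #008000 means score at S598, F2586. After flipping Y the toolpath is (58.34,127.55) → (155.60,25.99) → (23.76,171.59).

Shape 3 is a rectangle drawn with `<rect>`. Its stroke #0000ff means engrave at S312, F3878. After flipping Y the toolpath is (90.12,119.78) → (172.08,119.78) → (172.08,61.60) → (90.12,61.60) → (90.12,119.78), returning to the start.

G21
G90
G0 X165.08 Y35.91
M3 S312
G01 X152.40 Y55.68 F3878
G01 X102.09 Y38.54
G01 X187.71 Y28.85
G01 X165.08 Y35.91
M5
G0 X58.34 Y127.55
M3 S598
G01 X155.60 Y25.99 F2586
G01 X23.76 Y171.59
M5
G0 X90.12 Y119.78
M3 S312
G01 X172.08 Y119.78 F3878
G01 X172.08 Y61.60
G01 X90.12 Y61.60
G01 X90.12 Y119.78
M5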